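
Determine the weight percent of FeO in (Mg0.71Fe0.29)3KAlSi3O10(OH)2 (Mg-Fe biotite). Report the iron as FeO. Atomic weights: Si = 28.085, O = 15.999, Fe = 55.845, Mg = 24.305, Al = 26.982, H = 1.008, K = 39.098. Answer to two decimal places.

Formula mass = 444.694 g/mol.
0.87 Fe → 0.8700 mol FeO per formula unit; M(FeO) = 71.844, so FeO mass = 62.504 g.
62.504/444.694 × 100 = 14.06 wt%.

14.06 wt%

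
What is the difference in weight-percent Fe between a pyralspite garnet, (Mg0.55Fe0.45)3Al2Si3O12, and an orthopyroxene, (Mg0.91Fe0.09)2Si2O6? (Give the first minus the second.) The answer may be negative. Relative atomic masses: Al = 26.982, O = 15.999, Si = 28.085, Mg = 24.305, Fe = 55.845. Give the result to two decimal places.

M((Mg0.55Fe0.45)3Al2Si3O12) = 445.701 g/mol, so wt% Fe = 75.391/445.701 × 100 = 16.92%.
M((Mg0.91Fe0.09)2Si2O6) = 206.451 g/mol, so wt% Fe = 10.052/206.451 × 100 = 4.87%.
16.92 − 4.87 = 12.05 pp.

12.05 percentage points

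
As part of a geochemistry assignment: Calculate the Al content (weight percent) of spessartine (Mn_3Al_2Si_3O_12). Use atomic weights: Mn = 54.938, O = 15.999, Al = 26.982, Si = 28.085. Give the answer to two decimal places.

Formula mass = 3*54.938 + 2*26.982 + 3*28.085 + 12*15.999 = 495.021 g/mol, of which 53.964 g is Al.
So Al makes up 53.964/495.021 = 0.1090 of the mass, i.e. 10.90%.

10.90 weight percent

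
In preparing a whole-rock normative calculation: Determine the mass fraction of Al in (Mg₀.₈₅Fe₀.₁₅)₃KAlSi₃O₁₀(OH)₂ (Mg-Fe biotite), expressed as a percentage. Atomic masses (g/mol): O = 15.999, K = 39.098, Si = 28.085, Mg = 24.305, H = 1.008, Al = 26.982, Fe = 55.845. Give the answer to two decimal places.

Molar mass of (Mg₀.₈₅Fe₀.₁₅)₃KAlSi₃O₁₀(OH)₂: 2.55*24.305 + 0.45*55.845 + 1*39.098 + 1*26.982 + 3*28.085 + 12*15.999 + 2*1.008 = 431.447 g/mol.
Mass of Al per formula unit: 1 × 26.982 = 26.982 g.
Weight fraction Al = 26.982 / 431.447 = 0.0625.

6.25 wt%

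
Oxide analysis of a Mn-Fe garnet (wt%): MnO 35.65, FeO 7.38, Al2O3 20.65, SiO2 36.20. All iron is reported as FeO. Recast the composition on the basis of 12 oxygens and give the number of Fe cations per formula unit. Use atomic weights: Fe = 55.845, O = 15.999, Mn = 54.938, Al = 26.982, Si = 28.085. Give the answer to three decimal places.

0.510 Fe apfu

35.65 wt% MnO ÷ 70.937 g/mol = 0.50256 mol, giving 0.50256 Mn and 0.50256 O.
7.38 wt% FeO ÷ 71.844 g/mol = 0.10272 mol, giving 0.10272 Fe and 0.10272 O.
20.65 wt% Al2O3 ÷ 101.961 g/mol = 0.20253 mol, giving 0.40506 Al and 0.60759 O.
36.20 wt% SiO2 ÷ 60.083 g/mol = 0.60250 mol, giving 0.60250 Si and 1.20500 O.
Oxygen sums to 2.41787; scaling by 12/2.41787 = 4.96305 puts the formula on 12 O.
Fe: 0.10272 × 4.96305 = 0.510 atoms per formula unit.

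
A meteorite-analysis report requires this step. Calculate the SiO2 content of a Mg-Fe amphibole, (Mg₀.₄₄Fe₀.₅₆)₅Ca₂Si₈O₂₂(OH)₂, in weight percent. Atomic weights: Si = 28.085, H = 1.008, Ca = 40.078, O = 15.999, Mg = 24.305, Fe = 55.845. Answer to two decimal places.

53.37 wt%

Molar mass of (Mg₀.₄₄Fe₀.₅₆)₅Ca₂Si₈O₂₂(OH)₂ = 2.20×24.305 + 2.80×55.845 + 2×40.078 + 8×28.085 + 24×15.999 + 2×1.008 = 900.665 g/mol.
Each formula unit contains 8 Si, equivalent to 8/1 = 8.0000 mol SiO2.
M(SiO2) = 1×28.085 + 2×15.999 = 60.083 g/mol.
Mass of SiO2 per formula unit = 8.0000 × 60.083 = 480.664 g.
SiO2 wt% = 480.664 / 900.665 × 100 = 53.37%.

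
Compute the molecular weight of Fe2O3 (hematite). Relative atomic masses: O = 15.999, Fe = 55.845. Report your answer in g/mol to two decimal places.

159.69 g/mol

Fe: 2 × 55.845 = 111.6900
O: 3 × 15.999 = 47.9970
Summing the contributions gives the formula mass.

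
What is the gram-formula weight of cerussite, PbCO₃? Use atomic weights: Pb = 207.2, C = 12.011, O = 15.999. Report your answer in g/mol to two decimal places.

Pb: 1 × 207.2 = 207.2000
C: 1 × 12.011 = 12.0110
O: 3 × 15.999 = 47.9970
Summing the contributions gives the formula mass.

267.21 g/mol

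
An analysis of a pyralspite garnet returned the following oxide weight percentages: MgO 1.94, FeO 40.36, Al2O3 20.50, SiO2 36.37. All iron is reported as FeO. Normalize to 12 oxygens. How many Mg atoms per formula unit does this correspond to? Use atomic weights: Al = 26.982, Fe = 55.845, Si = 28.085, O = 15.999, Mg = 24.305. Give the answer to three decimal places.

0.238 Mg apfu

1.94 wt% MgO ÷ 40.304 g/mol = 0.04813 mol, giving 0.04813 Mg and 0.04813 O.
40.36 wt% FeO ÷ 71.844 g/mol = 0.56177 mol, giving 0.56177 Fe and 0.56177 O.
20.50 wt% Al2O3 ÷ 101.961 g/mol = 0.20106 mol, giving 0.40212 Al and 0.60318 O.
36.37 wt% SiO2 ÷ 60.083 g/mol = 0.60533 mol, giving 0.60533 Si and 1.21066 O.
Oxygen sums to 2.42374; scaling by 12/2.42374 = 4.95103 puts the formula on 12 O.
Mg: 0.04813 × 4.95103 = 0.238 atoms per formula unit.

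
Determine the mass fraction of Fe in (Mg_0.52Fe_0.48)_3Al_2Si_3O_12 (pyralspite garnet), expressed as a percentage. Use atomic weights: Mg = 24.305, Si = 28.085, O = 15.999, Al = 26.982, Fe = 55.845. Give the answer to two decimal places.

M((Mg_0.52Fe_0.48)_3Al_2Si_3O_12) = 448.540 g/mol.
Fe contributes 1.44 × 55.845 = 80.417 g per mole.
80.417/448.540 = 0.1793 → 17.93%.

17.93 wt%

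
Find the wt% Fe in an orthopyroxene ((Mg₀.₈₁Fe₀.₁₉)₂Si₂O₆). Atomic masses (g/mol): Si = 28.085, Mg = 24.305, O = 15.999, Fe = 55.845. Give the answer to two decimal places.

Molar mass of (Mg₀.₈₁Fe₀.₁₉)₂Si₂O₆: 1.62·24.305 + 0.38·55.845 + 2·28.085 + 6·15.999 = 212.759 g/mol.
Mass of Fe per formula unit: 0.38 × 55.845 = 21.221 g.
Weight fraction Fe = 21.221 / 212.759 = 0.0997.

9.97 weight percent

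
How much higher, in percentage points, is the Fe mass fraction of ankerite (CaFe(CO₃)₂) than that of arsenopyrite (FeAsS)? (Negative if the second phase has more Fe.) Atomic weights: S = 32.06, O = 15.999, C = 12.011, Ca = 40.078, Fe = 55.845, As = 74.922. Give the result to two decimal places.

-8.44 percentage points

Fe in CaFe(CO₃)₂: molar mass 215.939 g/mol; 1×55.845 = 55.845 g → 25.86 wt%.
Fe in FeAsS: molar mass 162.827 g/mol; 1×55.845 = 55.845 g → 34.30 wt%.
Difference = 25.86 − 34.30 = -8.44 percentage points.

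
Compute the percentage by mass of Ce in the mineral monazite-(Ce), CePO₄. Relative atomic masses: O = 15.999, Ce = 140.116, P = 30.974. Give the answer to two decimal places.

M(CePO₄) = 235.086 g/mol.
Ce contributes 1 × 140.116 = 140.116 g per mole.
140.116/235.086 = 0.5960 → 59.60%.

59.60 wt%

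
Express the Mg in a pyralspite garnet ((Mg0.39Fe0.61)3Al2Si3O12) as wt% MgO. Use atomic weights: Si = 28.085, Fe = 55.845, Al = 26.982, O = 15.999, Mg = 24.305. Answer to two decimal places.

10.23 wt%

Molar mass of (Mg0.39Fe0.61)3Al2Si3O12 = 1.17*24.305 + 1.83*55.845 + 2*26.982 + 3*28.085 + 12*15.999 = 460.840 g/mol.
Each formula unit contains 1.17 Mg, equivalent to 1.17/1 = 1.1700 mol MgO.
M(MgO) = 1×24.305 + 1×15.999 = 40.304 g/mol.
Mass of MgO per formula unit = 1.1700 × 40.304 = 47.156 g.
MgO wt% = 47.156 / 460.840 × 100 = 10.23%.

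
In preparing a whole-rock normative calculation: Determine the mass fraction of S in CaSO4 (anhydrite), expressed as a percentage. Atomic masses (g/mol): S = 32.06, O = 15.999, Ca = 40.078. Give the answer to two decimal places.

23.55 wt%

Formula mass = 1·40.078 + 1·32.06 + 4·15.999 = 136.134 g/mol, of which 32.060 g is S.
So S makes up 32.060/136.134 = 0.2355 of the mass, i.e. 23.55%.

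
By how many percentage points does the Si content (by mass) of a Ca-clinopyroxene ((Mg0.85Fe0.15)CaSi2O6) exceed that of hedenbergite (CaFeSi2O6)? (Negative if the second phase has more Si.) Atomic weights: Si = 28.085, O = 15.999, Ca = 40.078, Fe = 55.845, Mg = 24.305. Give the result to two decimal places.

M((Mg0.85Fe0.15)CaSi2O6) = 221.278 g/mol, so wt% Si = 56.170/221.278 × 100 = 25.38%.
M(CaFeSi2O6) = 248.087 g/mol, so wt% Si = 56.170/248.087 × 100 = 22.64%.
25.38 − 22.64 = 2.74 pp.

2.74 percentage points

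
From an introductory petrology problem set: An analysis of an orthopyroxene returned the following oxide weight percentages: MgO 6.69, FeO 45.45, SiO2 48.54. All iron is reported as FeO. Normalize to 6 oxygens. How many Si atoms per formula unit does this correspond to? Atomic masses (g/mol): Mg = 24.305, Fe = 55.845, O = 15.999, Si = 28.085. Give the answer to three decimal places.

2.008 Si apfu

MgO (M=40.304): mol = 0.16599; Mg = 0.16599, O = 0.16599.
FeO (M=71.844): mol = 0.63262; Fe = 0.63262, O = 0.63262.
SiO2 (M=60.083): mol = 0.80788; Si = 0.80788, O = 1.61576.
ΣO = 2.41437; factor = 6/ΣO = 2.48512.
Si apfu = 0.80788 × 2.48512 = 2.008.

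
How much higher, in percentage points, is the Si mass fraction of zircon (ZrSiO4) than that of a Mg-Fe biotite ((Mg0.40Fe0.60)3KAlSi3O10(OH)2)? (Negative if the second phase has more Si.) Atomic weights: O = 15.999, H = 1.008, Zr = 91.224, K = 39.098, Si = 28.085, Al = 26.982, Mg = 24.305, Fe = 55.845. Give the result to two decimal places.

-2.45 percentage points

Si in ZrSiO4: molar mass 183.305 g/mol; 1×28.085 = 28.085 g → 15.32 wt%.
Si in (Mg0.40Fe0.60)3KAlSi3O10(OH)2: molar mass 474.026 g/mol; 3×28.085 = 84.255 g → 17.77 wt%.
Difference = 15.32 − 17.77 = -2.45 percentage points.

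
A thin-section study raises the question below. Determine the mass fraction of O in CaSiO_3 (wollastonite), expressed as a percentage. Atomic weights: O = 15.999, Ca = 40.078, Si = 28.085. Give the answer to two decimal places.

41.32 mass %

Molar mass of CaSiO_3: 1×40.078 + 1×28.085 + 3×15.999 = 116.160 g/mol.
Mass of O per formula unit: 3 × 15.999 = 47.997 g.
Weight fraction O = 47.997 / 116.160 = 0.4132.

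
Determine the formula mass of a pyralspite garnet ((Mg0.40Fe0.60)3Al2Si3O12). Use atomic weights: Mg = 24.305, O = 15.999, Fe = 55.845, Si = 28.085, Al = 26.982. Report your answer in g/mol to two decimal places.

M = 1.20(24.305) + 1.80(55.845) + 2(26.982) + 3(28.085) + 12(15.999)

459.89 g/mol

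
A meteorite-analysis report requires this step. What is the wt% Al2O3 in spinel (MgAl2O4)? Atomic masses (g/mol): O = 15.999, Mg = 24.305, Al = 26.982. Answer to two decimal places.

71.67 wt%

M(MgAl2O4) = 142.265 g/mol; M(Al2O3) = 101.961 g/mol.
Moles Al2O3 per formula unit = 2 Al ÷ 2 = 1.0000.
Al2O3 fraction = (1.0000 × 101.961) / 142.265 = 101.961/142.265 = 0.7167.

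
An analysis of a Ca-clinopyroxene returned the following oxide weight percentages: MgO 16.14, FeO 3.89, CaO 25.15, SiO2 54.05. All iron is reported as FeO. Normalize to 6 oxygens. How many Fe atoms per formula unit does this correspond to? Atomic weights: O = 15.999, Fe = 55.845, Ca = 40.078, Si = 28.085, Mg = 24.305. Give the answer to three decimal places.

16.14 wt% MgO ÷ 40.304 g/mol = 0.40046 mol, giving 0.40046 Mg and 0.40046 O.
3.89 wt% FeO ÷ 71.844 g/mol = 0.05415 mol, giving 0.05415 Fe and 0.05415 O.
25.15 wt% CaO ÷ 56.077 g/mol = 0.44849 mol, giving 0.44849 Ca and 0.44849 O.
54.05 wt% SiO2 ÷ 60.083 g/mol = 0.89959 mol, giving 0.89959 Si and 1.79918 O.
Oxygen sums to 2.70228; scaling by 6/2.70228 = 2.22035 puts the formula on 6 O.
Fe: 0.05415 × 2.22035 = 0.120 atoms per formula unit.

0.120 Fe apfu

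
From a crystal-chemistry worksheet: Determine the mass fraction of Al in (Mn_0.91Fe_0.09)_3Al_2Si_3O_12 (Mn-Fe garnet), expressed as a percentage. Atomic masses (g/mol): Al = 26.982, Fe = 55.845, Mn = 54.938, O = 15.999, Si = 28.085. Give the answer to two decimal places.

M((Mn_0.91Fe_0.09)_3Al_2Si_3O_12) = 495.266 g/mol.
Al contributes 2 × 26.982 = 53.964 g per mole.
53.964/495.266 = 0.1090 → 10.90%.

10.90 mass %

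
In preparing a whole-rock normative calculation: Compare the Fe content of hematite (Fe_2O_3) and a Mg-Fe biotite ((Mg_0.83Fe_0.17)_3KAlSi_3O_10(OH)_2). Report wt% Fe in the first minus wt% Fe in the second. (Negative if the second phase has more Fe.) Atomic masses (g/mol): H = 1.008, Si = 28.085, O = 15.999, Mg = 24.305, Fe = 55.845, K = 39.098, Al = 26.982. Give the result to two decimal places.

First mineral: 111.690 g Fe in 159.687 g formula = 69.94 wt% Fe.
Second mineral: 28.481 g Fe in 433.339 g formula = 6.57 wt% Fe.
69.94% − 6.57% gives a difference of 63.37 percentage points.

63.37 percentage points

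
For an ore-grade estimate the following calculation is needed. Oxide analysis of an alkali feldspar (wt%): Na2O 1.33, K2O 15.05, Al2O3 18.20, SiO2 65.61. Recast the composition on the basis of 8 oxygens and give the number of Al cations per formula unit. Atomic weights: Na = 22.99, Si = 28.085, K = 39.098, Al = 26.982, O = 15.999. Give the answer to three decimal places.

1.33 wt% Na2O ÷ 61.979 g/mol = 0.02146 mol, giving 0.04292 Na and 0.02146 O.
15.05 wt% K2O ÷ 94.195 g/mol = 0.15977 mol, giving 0.31954 K and 0.15977 O.
18.20 wt% Al2O3 ÷ 101.961 g/mol = 0.17850 mol, giving 0.35700 Al and 0.53550 O.
65.61 wt% SiO2 ÷ 60.083 g/mol = 1.09199 mol, giving 1.09199 Si and 2.18398 O.
Oxygen sums to 2.90071; scaling by 8/2.90071 = 2.75795 puts the formula on 8 O.
Al: 0.35700 × 2.75795 = 0.985 atoms per formula unit.

0.985 Al apfu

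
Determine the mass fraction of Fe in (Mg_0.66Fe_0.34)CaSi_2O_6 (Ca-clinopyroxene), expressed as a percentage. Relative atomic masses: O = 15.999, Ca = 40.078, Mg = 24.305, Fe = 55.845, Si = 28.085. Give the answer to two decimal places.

8.35 wt%

Formula mass = 0.66×24.305 + 0.34×55.845 + 1×40.078 + 2×28.085 + 6×15.999 = 227.271 g/mol, of which 18.987 g is Fe.
So Fe makes up 18.987/227.271 = 0.0835 of the mass, i.e. 8.35%.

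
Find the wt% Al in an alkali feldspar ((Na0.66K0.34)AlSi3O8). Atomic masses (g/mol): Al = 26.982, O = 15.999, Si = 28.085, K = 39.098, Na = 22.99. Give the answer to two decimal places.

10.08 weight percent

Molar mass of (Na0.66K0.34)AlSi3O8: 0.66*22.99 + 0.34*39.098 + 1*26.982 + 3*28.085 + 8*15.999 = 267.696 g/mol.
Mass of Al per formula unit: 1 × 26.982 = 26.982 g.
Weight fraction Al = 26.982 / 267.696 = 0.1008.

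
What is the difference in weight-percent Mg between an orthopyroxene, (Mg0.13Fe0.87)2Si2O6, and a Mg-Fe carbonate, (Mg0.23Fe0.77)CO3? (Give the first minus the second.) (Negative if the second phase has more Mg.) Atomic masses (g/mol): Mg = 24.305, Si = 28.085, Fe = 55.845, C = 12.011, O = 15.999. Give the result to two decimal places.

M((Mg0.13Fe0.87)2Si2O6) = 255.654 g/mol, so wt% Mg = 6.319/255.654 × 100 = 2.47%.
M((Mg0.23Fe0.77)CO3) = 108.599 g/mol, so wt% Mg = 5.590/108.599 × 100 = 5.15%.
2.47 − 5.15 = -2.68 pp.

-2.68 percentage points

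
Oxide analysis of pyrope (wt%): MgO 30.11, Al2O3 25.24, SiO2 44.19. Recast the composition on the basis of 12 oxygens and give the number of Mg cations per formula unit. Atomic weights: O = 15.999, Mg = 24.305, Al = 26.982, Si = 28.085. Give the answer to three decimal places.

3.028 Mg apfu

30.11 wt% MgO ÷ 40.304 g/mol = 0.74707 mol, giving 0.74707 Mg and 0.74707 O.
25.24 wt% Al2O3 ÷ 101.961 g/mol = 0.24755 mol, giving 0.49510 Al and 0.74265 O.
44.19 wt% SiO2 ÷ 60.083 g/mol = 0.73548 mol, giving 0.73548 Si and 1.47096 O.
Oxygen sums to 2.96068; scaling by 12/2.96068 = 4.05312 puts the formula on 12 O.
Mg: 0.74707 × 4.05312 = 3.028 atoms per formula unit.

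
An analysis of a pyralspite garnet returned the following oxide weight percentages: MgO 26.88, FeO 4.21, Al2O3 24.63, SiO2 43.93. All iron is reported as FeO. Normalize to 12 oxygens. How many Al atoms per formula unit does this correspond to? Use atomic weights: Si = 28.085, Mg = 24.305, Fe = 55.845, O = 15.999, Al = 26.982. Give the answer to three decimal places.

26.88 wt% MgO ÷ 40.304 g/mol = 0.66693 mol, giving 0.66693 Mg and 0.66693 O.
4.21 wt% FeO ÷ 71.844 g/mol = 0.05860 mol, giving 0.05860 Fe and 0.05860 O.
24.63 wt% Al2O3 ÷ 101.961 g/mol = 0.24156 mol, giving 0.48312 Al and 0.72468 O.
43.93 wt% SiO2 ÷ 60.083 g/mol = 0.73116 mol, giving 0.73116 Si and 1.46232 O.
Oxygen sums to 2.91253; scaling by 12/2.91253 = 4.12013 puts the formula on 12 O.
Al: 0.48312 × 4.12013 = 1.991 atoms per formula unit.

1.991 Al apfu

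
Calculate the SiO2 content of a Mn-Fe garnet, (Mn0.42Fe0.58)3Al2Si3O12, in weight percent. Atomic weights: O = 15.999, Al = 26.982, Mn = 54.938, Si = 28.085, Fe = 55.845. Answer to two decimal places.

Formula mass = 496.599 g/mol.
3 Si → 3.0000 mol SiO2 per formula unit; M(SiO2) = 60.083, so SiO2 mass = 180.249 g.
180.249/496.599 × 100 = 36.30 wt%.

36.30 wt%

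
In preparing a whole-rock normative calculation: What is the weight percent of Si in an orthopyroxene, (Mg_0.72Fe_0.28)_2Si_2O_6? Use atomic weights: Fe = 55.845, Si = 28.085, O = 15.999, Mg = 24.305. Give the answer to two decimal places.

M((Mg_0.72Fe_0.28)_2Si_2O_6) = 218.436 g/mol.
Si contributes 2 × 28.085 = 56.170 g per mole.
56.170/218.436 = 0.2571 → 25.71%.

25.71 mass %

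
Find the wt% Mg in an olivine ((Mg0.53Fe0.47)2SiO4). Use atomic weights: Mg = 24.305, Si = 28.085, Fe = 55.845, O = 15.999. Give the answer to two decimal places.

15.12 mass %

M((Mg0.53Fe0.47)2SiO4) = 170.339 g/mol.
Mg contributes 1.06 × 24.305 = 25.763 g per mole.
25.763/170.339 = 0.1512 → 15.12%.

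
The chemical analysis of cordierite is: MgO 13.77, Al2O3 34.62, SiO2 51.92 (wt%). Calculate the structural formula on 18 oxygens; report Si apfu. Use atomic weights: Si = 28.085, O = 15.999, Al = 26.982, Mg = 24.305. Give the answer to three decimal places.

13.77 wt% MgO ÷ 40.304 g/mol = 0.34165 mol, giving 0.34165 Mg and 0.34165 O.
34.62 wt% Al2O3 ÷ 101.961 g/mol = 0.33954 mol, giving 0.67908 Al and 1.01862 O.
51.92 wt% SiO2 ÷ 60.083 g/mol = 0.86414 mol, giving 0.86414 Si and 1.72828 O.
Oxygen sums to 3.08855; scaling by 18/3.08855 = 5.82798 puts the formula on 18 O.
Si: 0.86414 × 5.82798 = 5.036 atoms per formula unit.

5.036 Si apfu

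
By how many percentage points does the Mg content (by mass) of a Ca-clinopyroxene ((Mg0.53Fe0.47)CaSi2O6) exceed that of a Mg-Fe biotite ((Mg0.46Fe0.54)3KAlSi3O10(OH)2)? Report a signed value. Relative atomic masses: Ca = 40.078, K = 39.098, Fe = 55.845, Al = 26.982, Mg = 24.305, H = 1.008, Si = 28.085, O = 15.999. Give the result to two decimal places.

M((Mg0.53Fe0.47)CaSi2O6) = 231.371 g/mol, so wt% Mg = 12.882/231.371 × 100 = 5.57%.
M((Mg0.46Fe0.54)3KAlSi3O10(OH)2) = 468.349 g/mol, so wt% Mg = 33.541/468.349 × 100 = 7.16%.
5.57 − 7.16 = -1.59 pp.

-1.59 percentage points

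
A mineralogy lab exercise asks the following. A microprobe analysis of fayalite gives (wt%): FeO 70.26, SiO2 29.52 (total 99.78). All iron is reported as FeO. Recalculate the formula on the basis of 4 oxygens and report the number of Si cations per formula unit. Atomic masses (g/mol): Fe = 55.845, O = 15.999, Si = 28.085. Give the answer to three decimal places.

FeO: 70.26/71.844 = 0.97795 mol → 0.97795 mol Fe, 0.97795 mol O.
SiO2: 29.52/60.083 = 0.49132 mol → 0.49132 mol Si, 0.98264 mol O.
Total oxygen = 1.96059 mol. Normalization factor = 4/1.96059 = 2.04020.
Si per 4 O = 0.49132 × 2.04020 = 1.002.

1.002 Si apfu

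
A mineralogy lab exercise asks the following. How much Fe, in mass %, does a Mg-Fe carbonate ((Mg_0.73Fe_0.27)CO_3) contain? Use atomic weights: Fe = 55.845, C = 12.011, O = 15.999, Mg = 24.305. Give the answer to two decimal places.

16.24 mass %

Molar mass of (Mg_0.73Fe_0.27)CO_3: 0.73·24.305 + 0.27·55.845 + 1·12.011 + 3·15.999 = 92.829 g/mol.
Mass of Fe per formula unit: 0.27 × 55.845 = 15.078 g.
Weight fraction Fe = 15.078 / 92.829 = 0.1624.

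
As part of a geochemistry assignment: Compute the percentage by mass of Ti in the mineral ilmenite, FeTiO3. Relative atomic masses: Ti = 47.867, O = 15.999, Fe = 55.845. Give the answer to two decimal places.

31.55 mass %

M(FeTiO3) = 151.709 g/mol.
Ti contributes 1 × 47.867 = 47.867 g per mole.
47.867/151.709 = 0.3155 → 31.55%.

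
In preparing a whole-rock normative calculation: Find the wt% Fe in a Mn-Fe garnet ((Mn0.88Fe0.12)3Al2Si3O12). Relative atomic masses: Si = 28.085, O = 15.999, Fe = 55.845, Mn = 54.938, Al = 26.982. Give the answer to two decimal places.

Formula mass = 2.64*54.938 + 0.36*55.845 + 2*26.982 + 3*28.085 + 12*15.999 = 495.348 g/mol, of which 20.104 g is Fe.
So Fe makes up 20.104/495.348 = 0.0406 of the mass, i.e. 4.06%.

4.06 weight percent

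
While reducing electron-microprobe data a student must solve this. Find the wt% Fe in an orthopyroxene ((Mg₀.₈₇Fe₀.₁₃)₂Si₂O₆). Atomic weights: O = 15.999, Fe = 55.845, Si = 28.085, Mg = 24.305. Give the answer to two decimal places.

Molar mass of (Mg₀.₈₇Fe₀.₁₃)₂Si₂O₆: 1.74*24.305 + 0.26*55.845 + 2*28.085 + 6*15.999 = 208.974 g/mol.
Mass of Fe per formula unit: 0.26 × 55.845 = 14.520 g.
Weight fraction Fe = 14.520 / 208.974 = 0.0695.

6.95 wt%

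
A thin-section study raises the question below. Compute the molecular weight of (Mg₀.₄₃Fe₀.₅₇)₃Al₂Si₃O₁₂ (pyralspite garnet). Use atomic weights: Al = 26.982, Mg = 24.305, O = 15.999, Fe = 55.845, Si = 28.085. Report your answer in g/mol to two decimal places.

The formula mass is the sum 1.29×24.305 + 1.71×55.845 + 2×26.982 + 3×28.085 + 12×15.999.

457.06 g/mol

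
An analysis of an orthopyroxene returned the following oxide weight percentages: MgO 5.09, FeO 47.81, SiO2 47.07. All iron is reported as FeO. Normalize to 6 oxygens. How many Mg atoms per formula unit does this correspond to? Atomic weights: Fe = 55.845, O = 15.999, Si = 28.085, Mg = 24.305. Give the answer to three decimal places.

0.321 Mg apfu

5.09 wt% MgO ÷ 40.304 g/mol = 0.12629 mol, giving 0.12629 Mg and 0.12629 O.
47.81 wt% FeO ÷ 71.844 g/mol = 0.66547 mol, giving 0.66547 Fe and 0.66547 O.
47.07 wt% SiO2 ÷ 60.083 g/mol = 0.78342 mol, giving 0.78342 Si and 1.56684 O.
Oxygen sums to 2.35860; scaling by 6/2.35860 = 2.54388 puts the formula on 6 O.
Mg: 0.12629 × 2.54388 = 0.321 atoms per formula unit.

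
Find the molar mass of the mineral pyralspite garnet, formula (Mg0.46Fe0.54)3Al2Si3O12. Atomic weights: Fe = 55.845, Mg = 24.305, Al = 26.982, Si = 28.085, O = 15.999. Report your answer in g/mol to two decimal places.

The formula mass is the sum 1.38×24.305 + 1.62×55.845 + 2×26.982 + 3×28.085 + 12×15.999.

454.22 g/mol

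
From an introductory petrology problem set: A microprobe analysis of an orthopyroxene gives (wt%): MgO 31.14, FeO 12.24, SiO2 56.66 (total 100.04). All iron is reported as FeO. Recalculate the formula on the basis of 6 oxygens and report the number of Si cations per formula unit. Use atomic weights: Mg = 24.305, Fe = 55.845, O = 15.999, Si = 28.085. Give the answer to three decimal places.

31.14 wt% MgO ÷ 40.304 g/mol = 0.77263 mol, giving 0.77263 Mg and 0.77263 O.
12.24 wt% FeO ÷ 71.844 g/mol = 0.17037 mol, giving 0.17037 Fe and 0.17037 O.
56.66 wt% SiO2 ÷ 60.083 g/mol = 0.94303 mol, giving 0.94303 Si and 1.88606 O.
Oxygen sums to 2.82906; scaling by 6/2.82906 = 2.12085 puts the formula on 6 O.
Si: 0.94303 × 2.12085 = 2.000 atoms per formula unit.

2.000 Si apfu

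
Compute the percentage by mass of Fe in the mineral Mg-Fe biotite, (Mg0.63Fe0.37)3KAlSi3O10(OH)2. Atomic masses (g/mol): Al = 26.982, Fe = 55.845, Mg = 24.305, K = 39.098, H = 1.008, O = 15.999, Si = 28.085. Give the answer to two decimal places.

Molar mass of (Mg0.63Fe0.37)3KAlSi3O10(OH)2: 1.89×24.305 + 1.11×55.845 + 1×39.098 + 1×26.982 + 3×28.085 + 12×15.999 + 2×1.008 = 452.263 g/mol.
Mass of Fe per formula unit: 1.11 × 55.845 = 61.988 g.
Weight fraction Fe = 61.988 / 452.263 = 0.1371.

13.71 wt%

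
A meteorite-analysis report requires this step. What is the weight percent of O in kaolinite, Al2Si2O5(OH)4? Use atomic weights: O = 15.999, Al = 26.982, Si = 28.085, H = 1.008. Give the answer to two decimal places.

55.78 mass %

Molar mass of Al2Si2O5(OH)4: 2·26.982 + 2·28.085 + 9·15.999 + 4·1.008 = 258.157 g/mol.
Mass of O per formula unit: 9 × 15.999 = 143.991 g.
Weight fraction O = 143.991 / 258.157 = 0.5578.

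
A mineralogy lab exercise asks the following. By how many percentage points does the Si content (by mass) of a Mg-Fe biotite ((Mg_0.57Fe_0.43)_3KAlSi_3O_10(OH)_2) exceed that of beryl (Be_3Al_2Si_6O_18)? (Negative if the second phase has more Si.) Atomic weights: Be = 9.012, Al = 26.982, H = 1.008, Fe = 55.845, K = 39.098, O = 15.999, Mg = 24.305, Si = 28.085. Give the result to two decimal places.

M((Mg_0.57Fe_0.43)_3KAlSi_3O_10(OH)_2) = 457.941 g/mol, so wt% Si = 84.255/457.941 × 100 = 18.40%.
M(Be_3Al_2Si_6O_18) = 537.492 g/mol, so wt% Si = 168.510/537.492 × 100 = 31.35%.
18.40 − 31.35 = -12.95 pp.

-12.95 percentage points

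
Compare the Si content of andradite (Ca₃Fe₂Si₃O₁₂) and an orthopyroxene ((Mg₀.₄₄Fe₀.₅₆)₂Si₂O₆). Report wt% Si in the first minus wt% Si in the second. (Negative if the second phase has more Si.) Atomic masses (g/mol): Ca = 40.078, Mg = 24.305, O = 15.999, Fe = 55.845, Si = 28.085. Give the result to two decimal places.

M(Ca₃Fe₂Si₃O₁₂) = 508.167 g/mol, so wt% Si = 84.255/508.167 × 100 = 16.58%.
M((Mg₀.₄₄Fe₀.₅₆)₂Si₂O₆) = 236.099 g/mol, so wt% Si = 56.170/236.099 × 100 = 23.79%.
16.58 − 23.79 = -7.21 pp.

-7.21 percentage points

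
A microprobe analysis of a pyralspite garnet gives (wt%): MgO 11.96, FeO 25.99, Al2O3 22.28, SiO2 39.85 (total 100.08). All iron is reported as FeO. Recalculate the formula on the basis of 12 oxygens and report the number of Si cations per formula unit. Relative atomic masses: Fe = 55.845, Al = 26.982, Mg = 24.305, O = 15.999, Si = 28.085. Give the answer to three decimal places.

11.96 wt% MgO ÷ 40.304 g/mol = 0.29674 mol, giving 0.29674 Mg and 0.29674 O.
25.99 wt% FeO ÷ 71.844 g/mol = 0.36176 mol, giving 0.36176 Fe and 0.36176 O.
22.28 wt% Al2O3 ÷ 101.961 g/mol = 0.21851 mol, giving 0.43702 Al and 0.65553 O.
39.85 wt% SiO2 ÷ 60.083 g/mol = 0.66325 mol, giving 0.66325 Si and 1.32650 O.
Oxygen sums to 2.64053; scaling by 12/2.64053 = 4.54454 puts the formula on 12 O.
Si: 0.66325 × 4.54454 = 3.014 atoms per formula unit.

3.014 Si apfu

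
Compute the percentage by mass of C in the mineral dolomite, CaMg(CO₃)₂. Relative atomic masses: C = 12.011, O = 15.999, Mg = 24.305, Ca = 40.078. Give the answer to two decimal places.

M(CaMg(CO₃)₂) = 184.399 g/mol.
C contributes 2 × 12.011 = 24.022 g per mole.
24.022/184.399 = 0.1303 → 13.03%.

13.03 wt%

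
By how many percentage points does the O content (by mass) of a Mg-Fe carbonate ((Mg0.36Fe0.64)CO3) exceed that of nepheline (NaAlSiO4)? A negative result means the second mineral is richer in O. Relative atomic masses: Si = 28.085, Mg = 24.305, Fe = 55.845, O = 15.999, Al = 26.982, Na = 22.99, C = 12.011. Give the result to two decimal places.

First mineral: 47.997 g O in 104.499 g formula = 45.93 wt% O.
Second mineral: 63.996 g O in 142.053 g formula = 45.05 wt% O.
45.93% − 45.05% gives a difference of 0.88 percentage points.

0.88 percentage points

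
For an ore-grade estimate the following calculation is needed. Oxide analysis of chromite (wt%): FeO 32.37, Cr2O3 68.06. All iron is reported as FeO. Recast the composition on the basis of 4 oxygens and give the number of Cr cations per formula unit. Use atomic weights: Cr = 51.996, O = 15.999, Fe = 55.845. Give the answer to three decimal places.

FeO: 32.37/71.844 = 0.45056 mol → 0.45056 mol Fe, 0.45056 mol O.
Cr2O3: 68.06/151.989 = 0.44780 mol → 0.89560 mol Cr, 1.34340 mol O.
Total oxygen = 1.79396 mol. Normalization factor = 4/1.79396 = 2.22970.
Cr per 4 O = 0.89560 × 2.22970 = 1.997.

1.997 Cr apfu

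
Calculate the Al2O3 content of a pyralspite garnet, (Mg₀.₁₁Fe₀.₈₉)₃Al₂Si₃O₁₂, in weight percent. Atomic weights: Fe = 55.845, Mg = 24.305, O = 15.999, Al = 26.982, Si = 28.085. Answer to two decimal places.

20.92 wt%

Formula mass = 487.334 g/mol.
2 Al → 1.0000 mol Al2O3 per formula unit; M(Al2O3) = 101.961, so Al2O3 mass = 101.961 g.
101.961/487.334 × 100 = 20.92 wt%.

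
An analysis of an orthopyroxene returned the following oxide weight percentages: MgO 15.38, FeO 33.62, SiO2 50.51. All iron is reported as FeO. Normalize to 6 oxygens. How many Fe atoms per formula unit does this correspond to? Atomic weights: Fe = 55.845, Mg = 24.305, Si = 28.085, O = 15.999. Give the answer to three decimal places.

MgO: 15.38/40.304 = 0.38160 mol → 0.38160 mol Mg, 0.38160 mol O.
FeO: 33.62/71.844 = 0.46796 mol → 0.46796 mol Fe, 0.46796 mol O.
SiO2: 50.51/60.083 = 0.84067 mol → 0.84067 mol Si, 1.68134 mol O.
Total oxygen = 2.53090 mol. Normalization factor = 6/2.53090 = 2.37070.
Fe per 6 O = 0.46796 × 2.37070 = 1.109.

1.109 Fe apfu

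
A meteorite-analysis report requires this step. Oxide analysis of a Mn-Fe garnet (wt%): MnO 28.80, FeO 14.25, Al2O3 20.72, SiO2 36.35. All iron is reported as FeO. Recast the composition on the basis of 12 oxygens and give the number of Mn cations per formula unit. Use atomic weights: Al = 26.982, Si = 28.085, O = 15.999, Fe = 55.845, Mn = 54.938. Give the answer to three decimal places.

2.010 Mn apfu

MnO: 28.80/70.937 = 0.40599 mol → 0.40599 mol Mn, 0.40599 mol O.
FeO: 14.25/71.844 = 0.19835 mol → 0.19835 mol Fe, 0.19835 mol O.
Al2O3: 20.72/101.961 = 0.20321 mol → 0.40642 mol Al, 0.60963 mol O.
SiO2: 36.35/60.083 = 0.60500 mol → 0.60500 mol Si, 1.21000 mol O.
Total oxygen = 2.42397 mol. Normalization factor = 12/2.42397 = 4.95056.
Mn per 12 O = 0.40599 × 4.95056 = 2.010.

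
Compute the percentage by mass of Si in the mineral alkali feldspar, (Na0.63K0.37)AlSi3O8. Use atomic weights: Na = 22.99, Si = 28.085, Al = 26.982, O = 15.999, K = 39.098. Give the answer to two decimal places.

Molar mass of (Na0.63K0.37)AlSi3O8: 0.63·22.99 + 0.37·39.098 + 1·26.982 + 3·28.085 + 8·15.999 = 268.179 g/mol.
Mass of Si per formula unit: 3 × 28.085 = 84.255 g.
Weight fraction Si = 84.255 / 268.179 = 0.3142.

31.42 weight percent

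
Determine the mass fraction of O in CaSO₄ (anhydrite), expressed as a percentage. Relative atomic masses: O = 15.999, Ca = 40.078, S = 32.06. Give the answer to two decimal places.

M(CaSO₄) = 136.134 g/mol.
O contributes 4 × 15.999 = 63.996 g per mole.
63.996/136.134 = 0.4701 → 47.01%.

47.01 weight percent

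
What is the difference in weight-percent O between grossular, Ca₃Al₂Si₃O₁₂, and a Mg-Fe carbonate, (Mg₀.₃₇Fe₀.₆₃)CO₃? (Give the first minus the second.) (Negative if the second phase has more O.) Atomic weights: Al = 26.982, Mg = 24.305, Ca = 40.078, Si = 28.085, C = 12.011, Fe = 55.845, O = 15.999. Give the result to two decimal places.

-3.45 percentage points

First mineral: 191.988 g O in 450.441 g formula = 42.62 wt% O.
Second mineral: 47.997 g O in 104.183 g formula = 46.07 wt% O.
42.62% − 46.07% gives a difference of -3.45 percentage points.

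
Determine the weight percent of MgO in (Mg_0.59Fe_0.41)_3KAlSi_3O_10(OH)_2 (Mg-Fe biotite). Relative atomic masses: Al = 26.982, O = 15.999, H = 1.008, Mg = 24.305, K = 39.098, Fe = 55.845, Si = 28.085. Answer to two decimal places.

Molar mass of (Mg_0.59Fe_0.41)_3KAlSi_3O_10(OH)_2 = 1.77*24.305 + 1.23*55.845 + 1*39.098 + 1*26.982 + 3*28.085 + 12*15.999 + 2*1.008 = 456.048 g/mol.
Each formula unit contains 1.77 Mg, equivalent to 1.77/1 = 1.7700 mol MgO.
M(MgO) = 1×24.305 + 1×15.999 = 40.304 g/mol.
Mass of MgO per formula unit = 1.7700 × 40.304 = 71.338 g.
MgO wt% = 71.338 / 456.048 × 100 = 15.64%.

15.64 wt%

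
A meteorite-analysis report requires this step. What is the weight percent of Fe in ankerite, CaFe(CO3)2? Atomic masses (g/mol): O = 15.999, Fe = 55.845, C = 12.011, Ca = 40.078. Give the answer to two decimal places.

25.86 mass %

Formula mass = 1·40.078 + 1·55.845 + 2·12.011 + 6·15.999 = 215.939 g/mol, of which 55.845 g is Fe.
So Fe makes up 55.845/215.939 = 0.2586 of the mass, i.e. 25.86%.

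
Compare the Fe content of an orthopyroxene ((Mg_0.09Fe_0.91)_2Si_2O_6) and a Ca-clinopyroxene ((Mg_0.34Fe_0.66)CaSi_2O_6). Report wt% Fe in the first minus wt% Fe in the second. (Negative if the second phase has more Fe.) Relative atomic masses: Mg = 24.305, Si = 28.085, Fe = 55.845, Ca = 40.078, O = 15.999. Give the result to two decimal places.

23.84 percentage points

First mineral: 101.638 g Fe in 258.177 g formula = 39.37 wt% Fe.
Second mineral: 36.858 g Fe in 237.363 g formula = 15.53 wt% Fe.
39.37% − 15.53% gives a difference of 23.84 percentage points.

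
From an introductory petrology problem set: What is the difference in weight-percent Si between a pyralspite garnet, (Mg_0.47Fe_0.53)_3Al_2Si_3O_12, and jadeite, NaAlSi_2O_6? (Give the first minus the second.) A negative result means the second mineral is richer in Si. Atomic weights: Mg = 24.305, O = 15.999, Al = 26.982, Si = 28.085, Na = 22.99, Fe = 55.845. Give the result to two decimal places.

First mineral: 84.255 g Si in 453.271 g formula = 18.59 wt% Si.
Second mineral: 56.170 g Si in 202.136 g formula = 27.79 wt% Si.
18.59% − 27.79% gives a difference of -9.20 percentage points.

-9.20 percentage points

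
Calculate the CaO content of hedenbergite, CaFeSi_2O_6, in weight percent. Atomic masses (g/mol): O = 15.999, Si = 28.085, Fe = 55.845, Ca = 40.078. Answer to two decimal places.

22.60 wt%

Formula mass = 248.087 g/mol.
1 Ca → 1.0000 mol CaO per formula unit; M(CaO) = 56.077, so CaO mass = 56.077 g.
56.077/248.087 × 100 = 22.60 wt%.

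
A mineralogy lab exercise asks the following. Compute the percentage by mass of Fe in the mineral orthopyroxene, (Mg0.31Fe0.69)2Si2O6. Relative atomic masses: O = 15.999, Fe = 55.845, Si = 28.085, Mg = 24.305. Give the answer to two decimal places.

31.55 weight percent

Molar mass of (Mg0.31Fe0.69)2Si2O6: 0.62*24.305 + 1.38*55.845 + 2*28.085 + 6*15.999 = 244.299 g/mol.
Mass of Fe per formula unit: 1.38 × 55.845 = 77.066 g.
Weight fraction Fe = 77.066 / 244.299 = 0.3155.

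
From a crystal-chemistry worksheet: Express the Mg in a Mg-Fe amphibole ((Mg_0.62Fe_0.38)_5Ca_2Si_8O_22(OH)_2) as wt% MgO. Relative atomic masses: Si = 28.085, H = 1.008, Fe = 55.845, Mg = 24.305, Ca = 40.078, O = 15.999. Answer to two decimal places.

Molar mass of (Mg_0.62Fe_0.38)_5Ca_2Si_8O_22(OH)_2 = 3.10·24.305 + 1.90·55.845 + 2·40.078 + 8·28.085 + 24·15.999 + 2·1.008 = 872.279 g/mol.
Each formula unit contains 3.10 Mg, equivalent to 3.10/1 = 3.1000 mol MgO.
M(MgO) = 1×24.305 + 1×15.999 = 40.304 g/mol.
Mass of MgO per formula unit = 3.1000 × 40.304 = 124.942 g.
MgO wt% = 124.942 / 872.279 × 100 = 14.32%.

14.32 wt%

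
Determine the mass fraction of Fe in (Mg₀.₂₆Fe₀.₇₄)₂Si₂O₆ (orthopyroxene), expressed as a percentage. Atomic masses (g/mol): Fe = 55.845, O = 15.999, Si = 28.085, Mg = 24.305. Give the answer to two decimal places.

M((Mg₀.₂₆Fe₀.₇₄)₂Si₂O₆) = 247.453 g/mol.
Fe contributes 1.48 × 55.845 = 82.651 g per mole.
82.651/247.453 = 0.3340 → 33.40%.

33.40 mass %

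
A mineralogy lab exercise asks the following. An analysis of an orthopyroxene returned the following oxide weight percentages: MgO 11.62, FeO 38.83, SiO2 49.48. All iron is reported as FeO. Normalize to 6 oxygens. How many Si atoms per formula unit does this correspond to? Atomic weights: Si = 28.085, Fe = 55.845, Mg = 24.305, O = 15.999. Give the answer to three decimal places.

1.996 Si apfu

11.62 wt% MgO ÷ 40.304 g/mol = 0.28831 mol, giving 0.28831 Mg and 0.28831 O.
38.83 wt% FeO ÷ 71.844 g/mol = 0.54048 mol, giving 0.54048 Fe and 0.54048 O.
49.48 wt% SiO2 ÷ 60.083 g/mol = 0.82353 mol, giving 0.82353 Si and 1.64706 O.
Oxygen sums to 2.47585; scaling by 6/2.47585 = 2.42341 puts the formula on 6 O.
Si: 0.82353 × 2.42341 = 1.996 atoms per formula unit.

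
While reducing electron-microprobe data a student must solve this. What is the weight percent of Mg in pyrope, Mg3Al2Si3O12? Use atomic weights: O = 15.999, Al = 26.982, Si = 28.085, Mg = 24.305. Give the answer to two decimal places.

Formula mass = 3·24.305 + 2·26.982 + 3·28.085 + 12·15.999 = 403.122 g/mol, of which 72.915 g is Mg.
So Mg makes up 72.915/403.122 = 0.1809 of the mass, i.e. 18.09%.

18.09 mass %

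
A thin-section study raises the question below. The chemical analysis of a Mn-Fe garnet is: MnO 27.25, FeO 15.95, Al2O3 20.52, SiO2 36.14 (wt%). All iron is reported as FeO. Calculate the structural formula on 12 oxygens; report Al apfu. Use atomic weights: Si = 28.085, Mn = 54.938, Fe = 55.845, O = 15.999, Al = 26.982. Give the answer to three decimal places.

MnO: 27.25/70.937 = 0.38414 mol → 0.38414 mol Mn, 0.38414 mol O.
FeO: 15.95/71.844 = 0.22201 mol → 0.22201 mol Fe, 0.22201 mol O.
Al2O3: 20.52/101.961 = 0.20125 mol → 0.40250 mol Al, 0.60375 mol O.
SiO2: 36.14/60.083 = 0.60150 mol → 0.60150 mol Si, 1.20300 mol O.
Total oxygen = 2.41290 mol. Normalization factor = 12/2.41290 = 4.97327.
Al per 12 O = 0.40250 × 4.97327 = 2.002.

2.002 Al apfu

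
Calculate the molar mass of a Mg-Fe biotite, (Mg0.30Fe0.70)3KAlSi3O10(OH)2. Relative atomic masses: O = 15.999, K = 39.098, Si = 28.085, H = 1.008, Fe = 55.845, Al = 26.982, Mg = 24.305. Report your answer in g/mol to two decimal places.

483.49 g/mol

M = 0.90(24.305) + 2.10(55.845) + 1(39.098) + 1(26.982) + 3(28.085) + 12(15.999) + 2(1.008)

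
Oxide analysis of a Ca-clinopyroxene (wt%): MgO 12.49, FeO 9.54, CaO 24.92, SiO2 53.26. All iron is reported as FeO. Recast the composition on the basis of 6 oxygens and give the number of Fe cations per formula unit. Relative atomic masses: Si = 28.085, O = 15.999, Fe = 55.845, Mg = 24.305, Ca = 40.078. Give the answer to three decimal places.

12.49 wt% MgO ÷ 40.304 g/mol = 0.30989 mol, giving 0.30989 Mg and 0.30989 O.
9.54 wt% FeO ÷ 71.844 g/mol = 0.13279 mol, giving 0.13279 Fe and 0.13279 O.
24.92 wt% CaO ÷ 56.077 g/mol = 0.44439 mol, giving 0.44439 Ca and 0.44439 O.
53.26 wt% SiO2 ÷ 60.083 g/mol = 0.88644 mol, giving 0.88644 Si and 1.77288 O.
Oxygen sums to 2.65995; scaling by 6/2.65995 = 2.25568 puts the formula on 6 O.
Fe: 0.13279 × 2.25568 = 0.300 atoms per formula unit.

0.300 Fe apfu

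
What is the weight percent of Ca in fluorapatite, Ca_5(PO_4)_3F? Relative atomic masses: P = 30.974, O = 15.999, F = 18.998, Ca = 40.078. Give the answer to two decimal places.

Molar mass of Ca_5(PO_4)_3F: 5×40.078 + 3×30.974 + 12×15.999 + 1×18.998 = 504.298 g/mol.
Mass of Ca per formula unit: 5 × 40.078 = 200.390 g.
Weight fraction Ca = 200.390 / 504.298 = 0.3974.

39.74 mass %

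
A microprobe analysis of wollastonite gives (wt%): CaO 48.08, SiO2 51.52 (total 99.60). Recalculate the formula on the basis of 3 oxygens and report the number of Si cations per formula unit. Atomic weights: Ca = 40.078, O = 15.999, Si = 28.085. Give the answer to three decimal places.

1.000 Si apfu

48.08 wt% CaO ÷ 56.077 g/mol = 0.85739 mol, giving 0.85739 Ca and 0.85739 O.
51.52 wt% SiO2 ÷ 60.083 g/mol = 0.85748 mol, giving 0.85748 Si and 1.71496 O.
Oxygen sums to 2.57235; scaling by 3/2.57235 = 1.16625 puts the formula on 3 O.
Si: 0.85748 × 1.16625 = 1.000 atoms per formula unit.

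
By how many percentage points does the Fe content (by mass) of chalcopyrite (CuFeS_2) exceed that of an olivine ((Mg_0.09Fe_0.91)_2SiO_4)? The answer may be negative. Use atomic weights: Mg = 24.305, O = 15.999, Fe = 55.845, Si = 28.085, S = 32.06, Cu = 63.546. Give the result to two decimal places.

Fe in CuFeS_2: molar mass 183.511 g/mol; 1×55.845 = 55.845 g → 30.43 wt%.
Fe in (Mg_0.09Fe_0.91)_2SiO_4: molar mass 198.094 g/mol; 1.82×55.845 = 101.638 g → 51.31 wt%.
Difference = 30.43 − 51.31 = -20.88 percentage points.

-20.88 percentage points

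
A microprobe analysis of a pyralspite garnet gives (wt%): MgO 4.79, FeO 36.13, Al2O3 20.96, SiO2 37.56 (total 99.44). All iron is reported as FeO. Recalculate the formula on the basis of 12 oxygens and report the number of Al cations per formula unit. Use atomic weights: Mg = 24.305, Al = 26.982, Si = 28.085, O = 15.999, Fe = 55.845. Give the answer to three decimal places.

MgO: 4.79/40.304 = 0.11885 mol → 0.11885 mol Mg, 0.11885 mol O.
FeO: 36.13/71.844 = 0.50290 mol → 0.50290 mol Fe, 0.50290 mol O.
Al2O3: 20.96/101.961 = 0.20557 mol → 0.41114 mol Al, 0.61671 mol O.
SiO2: 37.56/60.083 = 0.62514 mol → 0.62514 mol Si, 1.25028 mol O.
Total oxygen = 2.48874 mol. Normalization factor = 12/2.48874 = 4.82172.
Al per 12 O = 0.41114 × 4.82172 = 1.982.

1.982 Al apfu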